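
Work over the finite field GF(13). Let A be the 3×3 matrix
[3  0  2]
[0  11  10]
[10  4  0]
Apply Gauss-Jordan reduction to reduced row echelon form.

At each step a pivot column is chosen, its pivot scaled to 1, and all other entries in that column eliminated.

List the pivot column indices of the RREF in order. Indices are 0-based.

[1] R0 /= 3  ⇒  (1, 0, 5)
     R2 -= 10·R0  ⇒  (0, 4, 2)
[2] R1 /= 11  ⇒  (0, 1, 8)
     R2 -= 4·R1  ⇒  (0, 0, 9)
[3] R2 /= 9  ⇒  (0, 0, 1)
     R0 -= 5·R2  ⇒  (1, 0, 0)
     R1 -= 8·R2  ⇒  (0, 1, 0)

pivot columns: 0, 1, 2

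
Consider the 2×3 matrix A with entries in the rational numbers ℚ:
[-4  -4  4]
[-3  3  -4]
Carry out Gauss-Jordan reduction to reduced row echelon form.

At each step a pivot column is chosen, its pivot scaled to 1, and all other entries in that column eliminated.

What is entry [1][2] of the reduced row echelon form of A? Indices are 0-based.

step 1: normalize row 0 (÷-4) = (1, 1, -1)
  row 1: subtract -3×row0 = (0, 6, -7)
step 2: normalize row 1 (÷6) = (0, 1, -7/6)
  row 0: subtract 1×row1 = (1, 0, 1/6)

M[1][2] = -7/6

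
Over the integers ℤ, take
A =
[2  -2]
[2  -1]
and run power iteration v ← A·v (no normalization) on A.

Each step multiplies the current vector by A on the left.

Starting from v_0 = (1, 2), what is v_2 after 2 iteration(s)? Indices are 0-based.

v_2 = (-4, -4)

v_0 = (1, 2).
v_1 = A·v_0 = (-2, 0).
v_2 = A·v_1 = (-4, -4).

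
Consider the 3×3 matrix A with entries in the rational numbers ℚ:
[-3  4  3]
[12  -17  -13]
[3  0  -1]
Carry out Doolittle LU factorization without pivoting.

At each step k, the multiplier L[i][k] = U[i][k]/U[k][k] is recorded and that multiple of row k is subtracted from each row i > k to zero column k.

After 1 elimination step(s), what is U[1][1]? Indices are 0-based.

k=0: U[0][0]=-3
  eliminate (1,0): mult=-4, new row 1: (0, -1, -1); set L[1][0]=-4
  eliminate (2,0): mult=-1, new row 2: (0, 4, 2); set L[2][0]=-1

U[1][1] = -1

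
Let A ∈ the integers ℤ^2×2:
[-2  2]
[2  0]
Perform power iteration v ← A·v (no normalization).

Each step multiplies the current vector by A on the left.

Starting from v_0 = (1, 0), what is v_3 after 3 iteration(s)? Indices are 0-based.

v_0 = (1, 0).
v_1 = A·v_0 = (-2, 2).
v_2 = A·v_1 = (8, -4).
v_3 = A·v_2 = (-24, 16).

v_3 = (-24, 16)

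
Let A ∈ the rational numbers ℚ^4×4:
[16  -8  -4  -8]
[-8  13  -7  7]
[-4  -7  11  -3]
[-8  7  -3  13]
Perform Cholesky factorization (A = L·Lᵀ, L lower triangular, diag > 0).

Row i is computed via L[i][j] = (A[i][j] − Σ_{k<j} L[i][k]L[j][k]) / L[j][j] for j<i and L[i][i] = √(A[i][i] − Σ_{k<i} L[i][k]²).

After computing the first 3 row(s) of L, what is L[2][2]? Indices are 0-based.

L[2][2] = 1

Step 1: L[0][0] = √(16) = 4.
  L[1][0] = (-8) / L[0][0] = -2.
Step 2: L[1][1] = √(9) = 3.
  L[2][0] = (-4) / L[0][0] = -1.
  L[2][1] = (-9) / L[1][1] = -3.
Step 3: L[2][2] = √(1) = 1.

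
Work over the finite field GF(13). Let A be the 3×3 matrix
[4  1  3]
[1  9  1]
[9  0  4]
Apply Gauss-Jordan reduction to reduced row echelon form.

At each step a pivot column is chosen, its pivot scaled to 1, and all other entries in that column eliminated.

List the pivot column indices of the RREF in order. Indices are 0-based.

pivot columns: 0, 1, 2

pivot(0,0)=4: scale R0 → (1, 10, 4)
  clear (1,0): R1 −= (1)R0 → (0, 12, 10)
  clear (2,0): R2 −= (9)R0 → (0, 1, 7)
pivot(1,1)=12: scale R1 → (0, 1, 3)
  clear (0,1): R0 −= (10)R1 → (1, 0, 0)
  clear (2,1): R2 −= (1)R1 → (0, 0, 4)
pivot(2,2)=4: scale R2 → (0, 0, 1)
  clear (1,2): R1 −= (3)R2 → (0, 1, 0)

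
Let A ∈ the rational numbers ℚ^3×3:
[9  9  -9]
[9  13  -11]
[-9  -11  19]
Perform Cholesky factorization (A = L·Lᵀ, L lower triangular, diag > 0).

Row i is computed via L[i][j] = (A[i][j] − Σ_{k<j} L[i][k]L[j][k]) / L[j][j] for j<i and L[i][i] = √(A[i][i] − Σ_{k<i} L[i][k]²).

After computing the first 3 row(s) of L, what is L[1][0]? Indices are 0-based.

L[1][0] = 3

Step 1: L[0][0] = √(9) = 3.
  L[1][0] = (9) / L[0][0] = 3.
Step 2: L[1][1] = √(4) = 2.
  L[2][0] = (-9) / L[0][0] = -3.
  L[2][1] = (-2) / L[1][1] = -1.
Step 3: L[2][2] = √(9) = 3.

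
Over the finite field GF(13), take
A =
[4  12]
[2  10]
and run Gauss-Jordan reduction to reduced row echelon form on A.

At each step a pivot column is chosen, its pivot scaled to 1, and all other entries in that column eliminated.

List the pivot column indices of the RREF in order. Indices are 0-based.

pivot columns: 0, 1

[1] R0 /= 4  ⇒  (1, 3)
     R1 -= 2·R0  ⇒  (0, 4)
[2] R1 /= 4  ⇒  (0, 1)
     R0 -= 3·R1  ⇒  (1, 0)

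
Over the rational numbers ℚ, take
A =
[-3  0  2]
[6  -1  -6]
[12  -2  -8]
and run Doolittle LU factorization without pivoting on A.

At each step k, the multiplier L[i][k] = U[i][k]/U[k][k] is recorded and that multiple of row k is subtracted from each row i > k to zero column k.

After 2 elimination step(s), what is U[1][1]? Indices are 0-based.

U[1][1] = -1

[col 0] pivot -3
  R1 -= -2*R0 → (0, -1, -2)  (L[1][0] := -2)
  R2 -= -4*R0 → (0, -2, 0)  (L[2][0] := -4)
[col 1] pivot -1
  R2 -= 2*R1 → (0, 0, 4)  (L[2][1] := 2)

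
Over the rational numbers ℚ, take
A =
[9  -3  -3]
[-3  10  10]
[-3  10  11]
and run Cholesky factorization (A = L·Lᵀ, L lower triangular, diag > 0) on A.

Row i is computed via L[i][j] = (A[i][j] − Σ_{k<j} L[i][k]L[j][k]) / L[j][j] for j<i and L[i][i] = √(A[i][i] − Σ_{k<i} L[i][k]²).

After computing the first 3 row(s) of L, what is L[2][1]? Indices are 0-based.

Step 1: L[0][0] = √(9) = 3.
  L[1][0] = (-3) / L[0][0] = -1.
Step 2: L[1][1] = √(9) = 3.
  L[2][0] = (-3) / L[0][0] = -1.
  L[2][1] = (9) / L[1][1] = 3.
Step 3: L[2][2] = √(1) = 1.

L[2][1] = 3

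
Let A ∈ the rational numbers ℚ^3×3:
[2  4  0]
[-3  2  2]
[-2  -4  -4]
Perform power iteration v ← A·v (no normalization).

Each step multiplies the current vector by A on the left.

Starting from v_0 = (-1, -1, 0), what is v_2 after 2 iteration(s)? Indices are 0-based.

v_2 = (-8, 32, -16)

v_0 = (-1, -1, 0).
v_1 = A·v_0 = (-6, 1, 6).
v_2 = A·v_1 = (-8, 32, -16).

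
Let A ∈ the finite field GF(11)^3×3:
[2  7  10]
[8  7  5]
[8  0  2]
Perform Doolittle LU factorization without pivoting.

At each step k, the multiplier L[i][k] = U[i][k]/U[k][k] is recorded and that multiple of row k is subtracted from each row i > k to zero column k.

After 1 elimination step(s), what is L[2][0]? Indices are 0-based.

k=0: U[0][0]=2
  eliminate (1,0): mult=4, new row 1: (0, 1, 9); set L[1][0]=4
  eliminate (2,0): mult=4, new row 2: (0, 5, 6); set L[2][0]=4

L[2][0] = 4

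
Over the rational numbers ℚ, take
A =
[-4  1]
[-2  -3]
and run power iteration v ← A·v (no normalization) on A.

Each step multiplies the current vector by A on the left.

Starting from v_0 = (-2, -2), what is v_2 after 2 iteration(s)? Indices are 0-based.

v_0 = (-2, -2).
v_1 = A·v_0 = (6, 10).
v_2 = A·v_1 = (-14, -42).

v_2 = (-14, -42)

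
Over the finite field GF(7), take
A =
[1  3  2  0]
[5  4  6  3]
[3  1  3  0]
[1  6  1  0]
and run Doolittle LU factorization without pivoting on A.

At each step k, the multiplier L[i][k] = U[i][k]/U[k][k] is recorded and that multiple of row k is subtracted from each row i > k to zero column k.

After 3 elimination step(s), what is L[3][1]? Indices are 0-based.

[col 0] pivot 1
  R1 -= 5*R0 → (0, 3, 3, 3)  (L[1][0] := 5)
  R2 -= 3*R0 → (0, 6, 4, 0)  (L[2][0] := 3)
  R3 -= 1*R0 → (0, 3, 6, 0)  (L[3][0] := 1)
[col 1] pivot 3
  R2 -= 2*R1 → (0, 0, 5, 1)  (L[2][1] := 2)
  R3 -= 1*R1 → (0, 0, 3, 4)  (L[3][1] := 1)
[col 2] pivot 5
  R3 -= 2*R2 → (0, 0, 0, 2)  (L[3][2] := 2)

L[3][1] = 1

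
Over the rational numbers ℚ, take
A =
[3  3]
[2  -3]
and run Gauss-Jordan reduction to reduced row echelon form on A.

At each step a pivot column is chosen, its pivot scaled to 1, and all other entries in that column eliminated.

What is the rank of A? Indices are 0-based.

rank = 2

step 1: normalize row 0 (÷3) = (1, 1)
  row 1: subtract 2×row0 = (0, -5)
step 2: normalize row 1 (÷-5) = (0, 1)
  row 0: subtract 1×row1 = (1, 0)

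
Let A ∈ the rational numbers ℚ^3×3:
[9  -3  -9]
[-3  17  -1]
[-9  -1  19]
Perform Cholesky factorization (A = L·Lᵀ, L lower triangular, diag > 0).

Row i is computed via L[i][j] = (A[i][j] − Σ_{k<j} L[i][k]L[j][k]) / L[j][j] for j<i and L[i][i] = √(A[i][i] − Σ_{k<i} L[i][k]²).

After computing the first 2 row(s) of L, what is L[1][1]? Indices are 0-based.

Step 1: L[0][0] = √(9) = 3.
  L[1][0] = (-3) / L[0][0] = -1.
Step 2: L[1][1] = √(16) = 4.

L[1][1] = 4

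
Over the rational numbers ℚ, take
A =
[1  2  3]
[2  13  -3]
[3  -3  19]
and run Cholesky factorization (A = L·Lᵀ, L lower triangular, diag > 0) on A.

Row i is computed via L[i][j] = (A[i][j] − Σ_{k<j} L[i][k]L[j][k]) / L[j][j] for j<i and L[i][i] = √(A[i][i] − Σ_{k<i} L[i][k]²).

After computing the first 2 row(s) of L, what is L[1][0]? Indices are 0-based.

Step 1: L[0][0] = √(1) = 1.
  L[1][0] = (2) / L[0][0] = 2.
Step 2: L[1][1] = √(9) = 3.

L[1][0] = 2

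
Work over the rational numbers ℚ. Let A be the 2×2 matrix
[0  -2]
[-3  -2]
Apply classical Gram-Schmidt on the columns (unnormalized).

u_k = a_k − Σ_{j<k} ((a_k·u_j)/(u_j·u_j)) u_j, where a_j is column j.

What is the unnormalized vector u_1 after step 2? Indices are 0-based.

Step 1: u_0 = a_0 = (0, -3).
Step 2: u_1 = a_1 − (2/3)·u_0 = (-2, 0).

u_1 = (-2, 0)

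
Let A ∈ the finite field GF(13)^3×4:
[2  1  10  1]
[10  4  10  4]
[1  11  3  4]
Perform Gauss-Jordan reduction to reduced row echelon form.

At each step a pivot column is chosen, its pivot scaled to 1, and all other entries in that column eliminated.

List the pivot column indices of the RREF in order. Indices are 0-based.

step 1: normalize row 0 (÷2) = (1, 7, 5, 7)
  row 1: subtract 10×row0 = (0, 12, 12, 12)
  row 2: subtract 1×row0 = (0, 4, 11, 10)
step 2: normalize row 1 (÷12) = (0, 1, 1, 1)
  row 0: subtract 7×row1 = (1, 0, 11, 0)
  row 2: subtract 4×row1 = (0, 0, 7, 6)
step 3: normalize row 2 (÷7) = (0, 0, 1, 12)
  row 0: subtract 11×row2 = (1, 0, 0, 11)
  row 1: subtract 1×row2 = (0, 1, 0, 2)

pivot columns: 0, 1, 2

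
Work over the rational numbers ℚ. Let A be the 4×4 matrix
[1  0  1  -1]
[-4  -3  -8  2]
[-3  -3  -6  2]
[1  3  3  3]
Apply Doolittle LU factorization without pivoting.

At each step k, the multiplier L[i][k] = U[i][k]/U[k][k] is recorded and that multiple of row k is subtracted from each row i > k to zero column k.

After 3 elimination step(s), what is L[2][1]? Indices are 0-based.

[col 0] pivot 1
  R1 -= -4*R0 → (0, -3, -4, -2)  (L[1][0] := -4)
  R2 -= -3*R0 → (0, -3, -3, -1)  (L[2][0] := -3)
  R3 -= 1*R0 → (0, 3, 2, 4)  (L[3][0] := 1)
[col 1] pivot -3
  R2 -= 1*R1 → (0, 0, 1, 1)  (L[2][1] := 1)
  R3 -= -1*R1 → (0, 0, -2, 2)  (L[3][1] := -1)
[col 2] pivot 1
  R3 -= -2*R2 → (0, 0, 0, 4)  (L[3][2] := -2)

L[2][1] = 1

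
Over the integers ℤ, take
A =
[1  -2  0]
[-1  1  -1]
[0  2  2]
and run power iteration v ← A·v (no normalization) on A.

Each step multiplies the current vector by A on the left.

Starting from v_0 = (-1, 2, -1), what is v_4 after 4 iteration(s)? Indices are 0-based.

v_4 = (-43, -3, 92)

v_0 = (-1, 2, -1).
v_1 = A·v_0 = (-5, 4, 2).
v_2 = A·v_1 = (-13, 7, 12).
v_3 = A·v_2 = (-27, 8, 38).
v_4 = A·v_3 = (-43, -3, 92).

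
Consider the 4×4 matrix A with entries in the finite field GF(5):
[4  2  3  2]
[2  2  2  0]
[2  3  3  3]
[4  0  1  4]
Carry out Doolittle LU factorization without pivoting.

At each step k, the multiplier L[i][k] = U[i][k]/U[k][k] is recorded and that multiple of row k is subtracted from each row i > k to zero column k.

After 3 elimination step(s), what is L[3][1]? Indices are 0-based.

L[3][1] = 3

Step 1: pivot at (0,0) is 4.
  row1 ← row1 − (3)·row0  ⇒  L[1][0]=3, U row1=(0, 1, 3, 4)
  row2 ← row2 − (3)·row0  ⇒  L[2][0]=3, U row2=(0, 2, 4, 2)
  row3 ← row3 − (1)·row0  ⇒  L[3][0]=1, U row3=(0, 3, 3, 2)
Step 2: pivot at (1,1) is 1.
  row2 ← row2 − (2)·row1  ⇒  L[2][1]=2, U row2=(0, 0, 3, 4)
  row3 ← row3 − (3)·row1  ⇒  L[3][1]=3, U row3=(0, 0, 4, 0)
Step 3: pivot at (2,2) is 3.
  row3 ← row3 − (3)·row2  ⇒  L[3][2]=3, U row3=(0, 0, 0, 3)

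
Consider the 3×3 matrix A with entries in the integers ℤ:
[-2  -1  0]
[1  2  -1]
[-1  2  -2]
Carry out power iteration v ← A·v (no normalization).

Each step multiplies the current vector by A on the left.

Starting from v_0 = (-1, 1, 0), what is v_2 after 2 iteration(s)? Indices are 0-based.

v_0 = (-1, 1, 0).
v_1 = A·v_0 = (1, 1, 3).
v_2 = A·v_1 = (-3, 0, -5).

v_2 = (-3, 0, -5)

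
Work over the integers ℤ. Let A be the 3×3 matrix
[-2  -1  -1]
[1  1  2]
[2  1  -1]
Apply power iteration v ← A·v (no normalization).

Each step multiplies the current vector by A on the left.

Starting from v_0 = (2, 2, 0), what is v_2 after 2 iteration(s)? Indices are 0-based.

v_2 = (2, 10, -14)

v_0 = (2, 2, 0).
v_1 = A·v_0 = (-6, 4, 6).
v_2 = A·v_1 = (2, 10, -14).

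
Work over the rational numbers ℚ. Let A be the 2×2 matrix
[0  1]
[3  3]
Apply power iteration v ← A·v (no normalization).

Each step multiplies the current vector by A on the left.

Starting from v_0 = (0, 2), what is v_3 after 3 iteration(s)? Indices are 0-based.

v_0 = (0, 2).
v_1 = A·v_0 = (2, 6).
v_2 = A·v_1 = (6, 24).
v_3 = A·v_2 = (24, 90).

v_3 = (24, 90)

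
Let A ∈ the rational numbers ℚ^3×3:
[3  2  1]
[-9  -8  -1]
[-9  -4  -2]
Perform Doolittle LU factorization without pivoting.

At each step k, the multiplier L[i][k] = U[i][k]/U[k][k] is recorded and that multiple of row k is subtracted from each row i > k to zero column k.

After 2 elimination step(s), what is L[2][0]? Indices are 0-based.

L[2][0] = -3

Step 1: pivot at (0,0) is 3.
  row1 ← row1 − (-3)·row0  ⇒  L[1][0]=-3, U row1=(0, -2, 2)
  row2 ← row2 − (-3)·row0  ⇒  L[2][0]=-3, U row2=(0, 2, 1)
Step 2: pivot at (1,1) is -2.
  row2 ← row2 − (-1)·row1  ⇒  L[2][1]=-1, U row2=(0, 0, 3)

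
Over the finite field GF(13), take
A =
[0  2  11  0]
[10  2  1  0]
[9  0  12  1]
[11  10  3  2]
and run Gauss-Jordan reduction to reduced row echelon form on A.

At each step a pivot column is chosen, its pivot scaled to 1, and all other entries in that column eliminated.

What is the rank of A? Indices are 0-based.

rank = 4

pivot(0,0): swap R0↔R1
pivot(0,0)=10: scale R0 → (1, 8, 4, 0)
  clear (2,0): R2 −= (9)R0 → (0, 6, 2, 1)
  clear (3,0): R3 −= (11)R0 → (0, 0, 11, 2)
pivot(1,1)=2: scale R1 → (0, 1, 12, 0)
  clear (0,1): R0 −= (8)R1 → (1, 0, 12, 0)
  clear (2,1): R2 −= (6)R1 → (0, 0, 8, 1)
pivot(2,2)=8: scale R2 → (0, 0, 1, 5)
  clear (0,2): R0 −= (12)R2 → (1, 0, 0, 5)
  clear (1,2): R1 −= (12)R2 → (0, 1, 0, 5)
  clear (3,2): R3 −= (11)R2 → (0, 0, 0, 12)
pivot(3,3)=12: scale R3 → (0, 0, 0, 1)
  clear (0,3): R0 −= (5)R3 → (1, 0, 0, 0)
  clear (1,3): R1 −= (5)R3 → (0, 1, 0, 0)
  clear (2,3): R2 −= (5)R3 → (0, 0, 1, 0)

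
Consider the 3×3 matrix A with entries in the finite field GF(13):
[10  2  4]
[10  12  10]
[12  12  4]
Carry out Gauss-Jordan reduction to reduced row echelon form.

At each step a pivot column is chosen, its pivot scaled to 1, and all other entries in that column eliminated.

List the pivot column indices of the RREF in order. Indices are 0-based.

pivot columns: 0, 1, 2

[1] R0 /= 10  ⇒  (1, 8, 3)
     R1 -= 10·R0  ⇒  (0, 10, 6)
     R2 -= 12·R0  ⇒  (0, 7, 7)
[2] R1 /= 10  ⇒  (0, 1, 11)
     R0 -= 8·R1  ⇒  (1, 0, 6)
     R2 -= 7·R1  ⇒  (0, 0, 8)
[3] R2 /= 8  ⇒  (0, 0, 1)
     R0 -= 6·R2  ⇒  (1, 0, 0)
     R1 -= 11·R2  ⇒  (0, 1, 0)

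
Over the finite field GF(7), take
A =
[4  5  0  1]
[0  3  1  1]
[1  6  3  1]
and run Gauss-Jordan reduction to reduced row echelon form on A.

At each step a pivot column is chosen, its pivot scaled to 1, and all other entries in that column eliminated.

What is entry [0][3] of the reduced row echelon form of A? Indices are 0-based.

[1] R0 /= 4  ⇒  (1, 3, 0, 2)
     R2 -= 1·R0  ⇒  (0, 3, 3, 6)
[2] R1 /= 3  ⇒  (0, 1, 5, 5)
     R0 -= 3·R1  ⇒  (1, 0, 6, 1)
     R2 -= 3·R1  ⇒  (0, 0, 2, 5)
[3] R2 /= 2  ⇒  (0, 0, 1, 6)
     R0 -= 6·R2  ⇒  (1, 0, 0, 0)
     R1 -= 5·R2  ⇒  (0, 1, 0, 3)

M[0][3] = 0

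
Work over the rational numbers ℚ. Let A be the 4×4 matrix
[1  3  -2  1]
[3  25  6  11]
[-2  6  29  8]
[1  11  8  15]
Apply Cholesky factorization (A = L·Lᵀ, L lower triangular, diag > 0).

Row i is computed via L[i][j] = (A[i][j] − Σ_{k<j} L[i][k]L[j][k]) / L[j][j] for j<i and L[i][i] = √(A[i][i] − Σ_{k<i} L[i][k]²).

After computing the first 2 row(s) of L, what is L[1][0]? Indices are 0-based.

Step 1: L[0][0] = √(1) = 1.
  L[1][0] = (3) / L[0][0] = 3.
Step 2: L[1][1] = √(16) = 4.

L[1][0] = 3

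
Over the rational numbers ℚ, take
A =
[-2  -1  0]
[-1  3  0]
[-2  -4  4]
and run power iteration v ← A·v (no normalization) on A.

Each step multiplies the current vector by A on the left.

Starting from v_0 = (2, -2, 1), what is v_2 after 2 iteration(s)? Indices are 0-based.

v_0 = (2, -2, 1).
v_1 = A·v_0 = (-2, -8, 8).
v_2 = A·v_1 = (12, -22, 68).

v_2 = (12, -22, 68)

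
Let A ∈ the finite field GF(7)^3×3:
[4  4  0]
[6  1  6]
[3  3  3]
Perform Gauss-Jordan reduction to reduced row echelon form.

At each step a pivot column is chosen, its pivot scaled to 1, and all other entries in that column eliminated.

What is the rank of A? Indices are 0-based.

rank = 3

[1] R0 /= 4  ⇒  (1, 1, 0)
     R1 -= 6·R0  ⇒  (0, 2, 6)
     R2 -= 3·R0  ⇒  (0, 0, 3)
[2] R1 /= 2  ⇒  (0, 1, 3)
     R0 -= 1·R1  ⇒  (1, 0, 4)
[3] R2 /= 3  ⇒  (0, 0, 1)
     R0 -= 4·R2  ⇒  (1, 0, 0)
     R1 -= 3·R2  ⇒  (0, 1, 0)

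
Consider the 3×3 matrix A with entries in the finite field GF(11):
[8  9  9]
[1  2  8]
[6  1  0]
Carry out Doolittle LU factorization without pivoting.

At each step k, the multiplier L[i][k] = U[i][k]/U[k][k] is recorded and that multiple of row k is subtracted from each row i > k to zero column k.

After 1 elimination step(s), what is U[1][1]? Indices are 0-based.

Step 1: pivot at (0,0) is 8.
  row1 ← row1 − (7)·row0  ⇒  L[1][0]=7, U row1=(0, 5, 0)
  row2 ← row2 − (9)·row0  ⇒  L[2][0]=9, U row2=(0, 8, 7)

U[1][1] = 5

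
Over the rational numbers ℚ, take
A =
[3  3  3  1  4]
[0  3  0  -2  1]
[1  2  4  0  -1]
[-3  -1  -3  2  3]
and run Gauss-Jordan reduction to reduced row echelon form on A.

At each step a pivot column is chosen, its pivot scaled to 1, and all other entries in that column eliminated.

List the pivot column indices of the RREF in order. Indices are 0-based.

[1] R0 /= 3  ⇒  (1, 1, 1, 1/3, 4/3)
     R2 -= 1·R0  ⇒  (0, 1, 3, -1/3, -7/3)
     R3 -= -3·R0  ⇒  (0, 2, 0, 3, 7)
[2] R1 /= 3  ⇒  (0, 1, 0, -2/3, 1/3)
     R0 -= 1·R1  ⇒  (1, 0, 1, 1, 1)
     R2 -= 1·R1  ⇒  (0, 0, 3, 1/3, -8/3)
     R3 -= 2·R1  ⇒  (0, 0, 0, 13/3, 19/3)
[3] R2 /= 3  ⇒  (0, 0, 1, 1/9, -8/9)
     R0 -= 1·R2  ⇒  (1, 0, 0, 8/9, 17/9)
[4] R3 /= 13/3  ⇒  (0, 0, 0, 1, 19/13)
     R0 -= 8/9·R3  ⇒  (1, 0, 0, 0, 23/39)
     R1 -= -2/3·R3  ⇒  (0, 1, 0, 0, 17/13)
     R2 -= 1/9·R3  ⇒  (0, 0, 1, 0, -41/39)

pivot columns: 0, 1, 2, 3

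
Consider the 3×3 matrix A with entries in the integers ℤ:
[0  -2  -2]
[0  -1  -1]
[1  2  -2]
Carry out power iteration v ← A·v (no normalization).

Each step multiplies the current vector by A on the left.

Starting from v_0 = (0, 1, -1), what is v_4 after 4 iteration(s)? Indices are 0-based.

v_4 = (-24, -12, 48)

v_0 = (0, 1, -1).
v_1 = A·v_0 = (0, 0, 4).
v_2 = A·v_1 = (-8, -4, -8).
v_3 = A·v_2 = (24, 12, 0).
v_4 = A·v_3 = (-24, -12, 48).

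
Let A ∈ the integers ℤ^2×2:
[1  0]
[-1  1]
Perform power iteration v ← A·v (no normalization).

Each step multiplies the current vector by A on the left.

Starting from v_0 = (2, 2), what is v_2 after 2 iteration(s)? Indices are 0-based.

v_2 = (2, -2)

v_0 = (2, 2).
v_1 = A·v_0 = (2, 0).
v_2 = A·v_1 = (2, -2).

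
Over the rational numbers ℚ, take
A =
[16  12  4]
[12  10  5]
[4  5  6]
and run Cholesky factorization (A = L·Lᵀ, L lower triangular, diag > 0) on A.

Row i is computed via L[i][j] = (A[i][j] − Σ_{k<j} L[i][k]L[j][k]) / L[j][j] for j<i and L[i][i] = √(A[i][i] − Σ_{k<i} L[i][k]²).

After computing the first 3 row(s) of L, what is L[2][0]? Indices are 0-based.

Step 1: L[0][0] = √(16) = 4.
  L[1][0] = (12) / L[0][0] = 3.
Step 2: L[1][1] = √(1) = 1.
  L[2][0] = (4) / L[0][0] = 1.
  L[2][1] = (2) / L[1][1] = 2.
Step 3: L[2][2] = √(1) = 1.

L[2][0] = 1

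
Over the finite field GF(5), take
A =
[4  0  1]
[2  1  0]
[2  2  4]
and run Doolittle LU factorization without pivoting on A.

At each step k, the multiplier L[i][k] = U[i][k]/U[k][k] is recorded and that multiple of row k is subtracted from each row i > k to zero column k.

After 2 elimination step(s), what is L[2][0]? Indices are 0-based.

L[2][0] = 3

Step 1: pivot at (0,0) is 4.
  row1 ← row1 − (3)·row0  ⇒  L[1][0]=3, U row1=(0, 1, 2)
  row2 ← row2 − (3)·row0  ⇒  L[2][0]=3, U row2=(0, 2, 1)
Step 2: pivot at (1,1) is 1.
  row2 ← row2 − (2)·row1  ⇒  L[2][1]=2, U row2=(0, 0, 2)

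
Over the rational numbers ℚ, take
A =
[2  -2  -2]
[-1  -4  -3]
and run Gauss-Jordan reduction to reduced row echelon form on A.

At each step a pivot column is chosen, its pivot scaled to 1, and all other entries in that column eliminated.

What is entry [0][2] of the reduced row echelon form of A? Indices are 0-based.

[1] R0 /= 2  ⇒  (1, -1, -1)
     R1 -= -1·R0  ⇒  (0, -5, -4)
[2] R1 /= -5  ⇒  (0, 1, 4/5)
     R0 -= -1·R1  ⇒  (1, 0, -1/5)

M[0][2] = -1/5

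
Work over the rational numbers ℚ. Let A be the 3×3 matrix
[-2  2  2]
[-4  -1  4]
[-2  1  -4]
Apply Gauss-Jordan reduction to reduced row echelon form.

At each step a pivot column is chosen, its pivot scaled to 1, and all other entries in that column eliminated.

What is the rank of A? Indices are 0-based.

rank = 3

step 1: normalize row 0 (÷-2) = (1, -1, -1)
  row 1: subtract -4×row0 = (0, -5, 0)
  row 2: subtract -2×row0 = (0, -1, -6)
step 2: normalize row 1 (÷-5) = (0, 1, 0)
  row 0: subtract -1×row1 = (1, 0, -1)
  row 2: subtract -1×row1 = (0, 0, -6)
step 3: normalize row 2 (÷-6) = (0, 0, 1)
  row 0: subtract -1×row2 = (1, 0, 0)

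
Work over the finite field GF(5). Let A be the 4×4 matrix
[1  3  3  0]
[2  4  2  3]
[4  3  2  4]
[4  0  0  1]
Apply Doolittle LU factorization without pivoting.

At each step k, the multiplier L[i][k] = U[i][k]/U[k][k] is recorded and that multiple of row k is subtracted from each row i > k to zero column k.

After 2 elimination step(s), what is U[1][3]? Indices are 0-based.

U[1][3] = 3

Step 1: pivot at (0,0) is 1.
  row1 ← row1 − (2)·row0  ⇒  L[1][0]=2, U row1=(0, 3, 1, 3)
  row2 ← row2 − (4)·row0  ⇒  L[2][0]=4, U row2=(0, 1, 0, 4)
  row3 ← row3 − (4)·row0  ⇒  L[3][0]=4, U row3=(0, 3, 3, 1)
Step 2: pivot at (1,1) is 3.
  row2 ← row2 − (2)·row1  ⇒  L[2][1]=2, U row2=(0, 0, 3, 3)
  row3 ← row3 − (1)·row1  ⇒  L[3][1]=1, U row3=(0, 0, 2, 3)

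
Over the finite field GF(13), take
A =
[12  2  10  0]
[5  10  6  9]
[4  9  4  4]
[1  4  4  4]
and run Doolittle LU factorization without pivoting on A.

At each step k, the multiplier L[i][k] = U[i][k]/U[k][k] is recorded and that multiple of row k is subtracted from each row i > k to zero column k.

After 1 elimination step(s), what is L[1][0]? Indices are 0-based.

Step 1: pivot at (0,0) is 12.
  row1 ← row1 − (8)·row0  ⇒  L[1][0]=8, U row1=(0, 7, 4, 9)
  row2 ← row2 − (9)·row0  ⇒  L[2][0]=9, U row2=(0, 4, 5, 4)
  row3 ← row3 − (12)·row0  ⇒  L[3][0]=12, U row3=(0, 6, 1, 4)

L[1][0] = 8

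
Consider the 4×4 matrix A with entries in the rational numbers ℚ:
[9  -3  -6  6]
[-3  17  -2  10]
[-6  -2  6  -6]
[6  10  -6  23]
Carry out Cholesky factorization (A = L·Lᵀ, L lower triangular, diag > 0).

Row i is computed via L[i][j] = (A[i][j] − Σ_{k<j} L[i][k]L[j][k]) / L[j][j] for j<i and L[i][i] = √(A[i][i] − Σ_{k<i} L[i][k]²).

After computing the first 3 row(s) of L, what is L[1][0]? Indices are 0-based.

Step 1: L[0][0] = √(9) = 3.
  L[1][0] = (-3) / L[0][0] = -1.
Step 2: L[1][1] = √(16) = 4.
  L[2][0] = (-6) / L[0][0] = -2.
  L[2][1] = (-4) / L[1][1] = -1.
Step 3: L[2][2] = √(1) = 1.

L[1][0] = -1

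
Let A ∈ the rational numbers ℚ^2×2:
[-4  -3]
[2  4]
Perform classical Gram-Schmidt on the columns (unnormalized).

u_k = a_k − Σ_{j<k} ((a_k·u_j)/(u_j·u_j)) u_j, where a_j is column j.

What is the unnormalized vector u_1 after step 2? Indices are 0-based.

u_1 = (1, 2)

Step 1: u_0 = a_0 = (-4, 2).
Step 2: u_1 = a_1 − (1)·u_0 = (1, 2).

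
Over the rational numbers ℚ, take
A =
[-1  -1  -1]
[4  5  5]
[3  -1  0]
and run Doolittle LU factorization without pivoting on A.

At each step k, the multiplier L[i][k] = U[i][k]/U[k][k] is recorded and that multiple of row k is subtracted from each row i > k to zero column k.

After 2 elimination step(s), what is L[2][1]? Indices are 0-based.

L[2][1] = -4

Step 1: pivot at (0,0) is -1.
  row1 ← row1 − (-4)·row0  ⇒  L[1][0]=-4, U row1=(0, 1, 1)
  row2 ← row2 − (-3)·row0  ⇒  L[2][0]=-3, U row2=(0, -4, -3)
Step 2: pivot at (1,1) is 1.
  row2 ← row2 − (-4)·row1  ⇒  L[2][1]=-4, U row2=(0, 0, 1)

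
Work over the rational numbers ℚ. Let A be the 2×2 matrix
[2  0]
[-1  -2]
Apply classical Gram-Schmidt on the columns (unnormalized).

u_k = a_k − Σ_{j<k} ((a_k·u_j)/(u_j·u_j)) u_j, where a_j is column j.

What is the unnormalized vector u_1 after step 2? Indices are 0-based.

u_1 = (-4/5, -8/5)

Step 1: u_0 = a_0 = (2, -1).
Step 2: u_1 = a_1 − (2/5)·u_0 = (-4/5, -8/5).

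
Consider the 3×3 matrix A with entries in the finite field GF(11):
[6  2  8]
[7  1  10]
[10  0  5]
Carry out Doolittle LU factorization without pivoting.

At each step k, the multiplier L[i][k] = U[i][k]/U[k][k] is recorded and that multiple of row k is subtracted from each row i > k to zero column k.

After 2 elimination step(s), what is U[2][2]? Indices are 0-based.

U[2][2] = 1

Step 1: pivot at (0,0) is 6.
  row1 ← row1 − (3)·row0  ⇒  L[1][0]=3, U row1=(0, 6, 8)
  row2 ← row2 − (9)·row0  ⇒  L[2][0]=9, U row2=(0, 4, 10)
Step 2: pivot at (1,1) is 6.
  row2 ← row2 − (8)·row1  ⇒  L[2][1]=8, U row2=(0, 0, 1)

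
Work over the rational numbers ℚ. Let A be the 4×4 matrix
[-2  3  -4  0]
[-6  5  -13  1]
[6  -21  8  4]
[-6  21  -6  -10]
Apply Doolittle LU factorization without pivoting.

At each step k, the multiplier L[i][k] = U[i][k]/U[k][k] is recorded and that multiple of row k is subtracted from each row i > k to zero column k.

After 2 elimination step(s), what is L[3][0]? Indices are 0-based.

L[3][0] = 3

k=0: U[0][0]=-2
  eliminate (1,0): mult=3, new row 1: (0, -4, -1, 1); set L[1][0]=3
  eliminate (2,0): mult=-3, new row 2: (0, -12, -4, 4); set L[2][0]=-3
  eliminate (3,0): mult=3, new row 3: (0, 12, 6, -10); set L[3][0]=3
k=1: U[1][1]=-4
  eliminate (2,1): mult=3, new row 2: (0, 0, -1, 1); set L[2][1]=3
  eliminate (3,1): mult=-3, new row 3: (0, 0, 3, -7); set L[3][1]=-3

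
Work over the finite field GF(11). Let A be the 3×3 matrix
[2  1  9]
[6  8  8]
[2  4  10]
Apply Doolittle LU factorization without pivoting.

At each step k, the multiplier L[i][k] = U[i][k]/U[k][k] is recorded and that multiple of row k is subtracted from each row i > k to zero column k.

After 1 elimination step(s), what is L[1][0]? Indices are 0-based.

L[1][0] = 3

Step 1: pivot at (0,0) is 2.
  row1 ← row1 − (3)·row0  ⇒  L[1][0]=3, U row1=(0, 5, 3)
  row2 ← row2 − (1)·row0  ⇒  L[2][0]=1, U row2=(0, 3, 1)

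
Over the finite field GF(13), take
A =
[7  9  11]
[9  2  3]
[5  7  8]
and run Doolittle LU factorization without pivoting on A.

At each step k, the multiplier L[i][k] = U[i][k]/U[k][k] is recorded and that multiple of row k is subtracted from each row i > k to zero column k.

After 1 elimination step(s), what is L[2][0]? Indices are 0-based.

L[2][0] = 10

k=0: U[0][0]=7
  eliminate (1,0): mult=5, new row 1: (0, 9, 0); set L[1][0]=5
  eliminate (2,0): mult=10, new row 2: (0, 8, 2); set L[2][0]=10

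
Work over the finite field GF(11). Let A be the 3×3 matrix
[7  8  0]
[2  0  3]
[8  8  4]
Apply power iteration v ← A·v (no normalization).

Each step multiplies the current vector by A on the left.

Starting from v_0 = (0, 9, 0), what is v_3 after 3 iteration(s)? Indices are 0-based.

v_3 = (6, 3, 6)

v_0 = (0, 9, 0).
v_1 = A·v_0 = (6, 0, 6).
v_2 = A·v_1 = (9, 8, 6).
v_3 = A·v_2 = (6, 3, 6).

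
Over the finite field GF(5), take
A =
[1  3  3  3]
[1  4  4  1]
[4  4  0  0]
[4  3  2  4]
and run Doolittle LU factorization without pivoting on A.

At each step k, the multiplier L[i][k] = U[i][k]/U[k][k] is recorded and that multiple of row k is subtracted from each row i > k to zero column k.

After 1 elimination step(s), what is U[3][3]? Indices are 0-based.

Step 1: pivot at (0,0) is 1.
  row1 ← row1 − (1)·row0  ⇒  L[1][0]=1, U row1=(0, 1, 1, 3)
  row2 ← row2 − (4)·row0  ⇒  L[2][0]=4, U row2=(0, 2, 3, 3)
  row3 ← row3 − (4)·row0  ⇒  L[3][0]=4, U row3=(0, 1, 0, 2)

U[3][3] = 2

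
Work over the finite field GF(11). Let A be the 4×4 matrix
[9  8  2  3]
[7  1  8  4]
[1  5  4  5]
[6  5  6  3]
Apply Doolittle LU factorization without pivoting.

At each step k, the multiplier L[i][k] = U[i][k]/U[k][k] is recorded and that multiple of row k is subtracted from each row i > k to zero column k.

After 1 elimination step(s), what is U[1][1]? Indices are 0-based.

Step 1: pivot at (0,0) is 9.
  row1 ← row1 − (2)·row0  ⇒  L[1][0]=2, U row1=(0, 7, 4, 9)
  row2 ← row2 − (5)·row0  ⇒  L[2][0]=5, U row2=(0, 9, 5, 1)
  row3 ← row3 − (8)·row0  ⇒  L[3][0]=8, U row3=(0, 7, 1, 1)

U[1][1] = 7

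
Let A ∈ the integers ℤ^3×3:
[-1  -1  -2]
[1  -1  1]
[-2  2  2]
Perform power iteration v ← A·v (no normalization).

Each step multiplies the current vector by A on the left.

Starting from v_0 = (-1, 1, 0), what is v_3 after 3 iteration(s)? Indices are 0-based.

v_0 = (-1, 1, 0).
v_1 = A·v_0 = (0, -2, 4).
v_2 = A·v_1 = (-6, 6, 4).
v_3 = A·v_2 = (-8, -8, 32).

v_3 = (-8, -8, 32)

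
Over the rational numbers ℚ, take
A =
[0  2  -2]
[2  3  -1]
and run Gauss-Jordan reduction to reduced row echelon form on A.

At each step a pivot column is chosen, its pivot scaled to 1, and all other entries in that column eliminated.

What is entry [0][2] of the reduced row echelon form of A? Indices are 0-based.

M[0][2] = 1

[1] R0 <-> R1
[1] R0 /= 2  ⇒  (1, 3/2, -1/2)
[2] R1 /= 2  ⇒  (0, 1, -1)
     R0 -= 3/2·R1  ⇒  (1, 0, 1)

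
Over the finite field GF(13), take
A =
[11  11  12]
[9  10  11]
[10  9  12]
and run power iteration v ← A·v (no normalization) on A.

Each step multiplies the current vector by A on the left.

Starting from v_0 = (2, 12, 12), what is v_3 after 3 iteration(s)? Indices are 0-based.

v_0 = (2, 12, 12).
v_1 = A·v_0 = (12, 10, 12).
v_2 = A·v_1 = (9, 2, 3).
v_3 = A·v_2 = (1, 4, 1).

v_3 = (1, 4, 1)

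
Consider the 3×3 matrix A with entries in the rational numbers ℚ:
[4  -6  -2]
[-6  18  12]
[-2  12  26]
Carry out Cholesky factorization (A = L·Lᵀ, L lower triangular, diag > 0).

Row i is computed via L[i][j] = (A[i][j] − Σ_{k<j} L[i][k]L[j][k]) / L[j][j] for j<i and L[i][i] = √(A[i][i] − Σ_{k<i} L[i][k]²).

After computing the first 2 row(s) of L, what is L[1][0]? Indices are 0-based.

Step 1: L[0][0] = √(4) = 2.
  L[1][0] = (-6) / L[0][0] = -3.
Step 2: L[1][1] = √(9) = 3.

L[1][0] = -3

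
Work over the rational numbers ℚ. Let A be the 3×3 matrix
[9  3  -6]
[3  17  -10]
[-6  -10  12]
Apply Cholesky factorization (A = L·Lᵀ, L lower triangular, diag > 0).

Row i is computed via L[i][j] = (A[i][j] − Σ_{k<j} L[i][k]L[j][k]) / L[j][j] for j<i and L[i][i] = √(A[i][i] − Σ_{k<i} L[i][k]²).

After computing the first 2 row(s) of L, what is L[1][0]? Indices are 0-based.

Step 1: L[0][0] = √(9) = 3.
  L[1][0] = (3) / L[0][0] = 1.
Step 2: L[1][1] = √(16) = 4.

L[1][0] = 1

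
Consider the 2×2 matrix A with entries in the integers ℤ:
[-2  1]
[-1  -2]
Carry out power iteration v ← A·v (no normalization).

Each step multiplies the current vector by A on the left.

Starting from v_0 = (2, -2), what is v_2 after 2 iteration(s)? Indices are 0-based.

v_0 = (2, -2).
v_1 = A·v_0 = (-6, 2).
v_2 = A·v_1 = (14, 2).

v_2 = (14, 2)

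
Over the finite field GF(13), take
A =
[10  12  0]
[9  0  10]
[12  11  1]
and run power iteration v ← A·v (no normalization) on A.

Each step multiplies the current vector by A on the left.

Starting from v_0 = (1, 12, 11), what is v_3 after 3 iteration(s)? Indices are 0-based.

v_3 = (3, 6, 10)

v_0 = (1, 12, 11).
v_1 = A·v_0 = (11, 2, 12).
v_2 = A·v_1 = (4, 11, 10).
v_3 = A·v_2 = (3, 6, 10).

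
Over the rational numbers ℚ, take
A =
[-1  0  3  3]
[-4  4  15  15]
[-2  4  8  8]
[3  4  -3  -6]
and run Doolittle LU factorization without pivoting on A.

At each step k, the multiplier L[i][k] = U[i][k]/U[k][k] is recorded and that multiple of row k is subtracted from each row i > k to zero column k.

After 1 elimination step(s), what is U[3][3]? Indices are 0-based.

Step 1: pivot at (0,0) is -1.
  row1 ← row1 − (4)·row0  ⇒  L[1][0]=4, U row1=(0, 4, 3, 3)
  row2 ← row2 − (2)·row0  ⇒  L[2][0]=2, U row2=(0, 4, 2, 2)
  row3 ← row3 − (-3)·row0  ⇒  L[3][0]=-3, U row3=(0, 4, 6, 3)

U[3][3] = 3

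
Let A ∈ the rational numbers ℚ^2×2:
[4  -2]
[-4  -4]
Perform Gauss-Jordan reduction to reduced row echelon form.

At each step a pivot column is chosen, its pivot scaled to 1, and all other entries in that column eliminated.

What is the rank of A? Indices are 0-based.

rank = 2

pivot(0,0)=4: scale R0 → (1, -1/2)
  clear (1,0): R1 −= (-4)R0 → (0, -6)
pivot(1,1)=-6: scale R1 → (0, 1)
  clear (0,1): R0 −= (-1/2)R1 → (1, 0)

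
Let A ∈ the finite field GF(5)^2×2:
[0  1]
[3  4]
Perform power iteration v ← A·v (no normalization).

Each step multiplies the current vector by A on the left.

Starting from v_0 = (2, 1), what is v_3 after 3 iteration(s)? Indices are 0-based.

v_3 = (3, 2)

v_0 = (2, 1).
v_1 = A·v_0 = (1, 0).
v_2 = A·v_1 = (0, 3).
v_3 = A·v_2 = (3, 2).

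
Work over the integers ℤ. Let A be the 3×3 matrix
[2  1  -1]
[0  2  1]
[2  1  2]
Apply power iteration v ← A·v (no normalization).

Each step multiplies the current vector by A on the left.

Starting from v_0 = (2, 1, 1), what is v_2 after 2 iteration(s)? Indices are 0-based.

v_2 = (4, 13, 25)

v_0 = (2, 1, 1).
v_1 = A·v_0 = (4, 3, 7).
v_2 = A·v_1 = (4, 13, 25).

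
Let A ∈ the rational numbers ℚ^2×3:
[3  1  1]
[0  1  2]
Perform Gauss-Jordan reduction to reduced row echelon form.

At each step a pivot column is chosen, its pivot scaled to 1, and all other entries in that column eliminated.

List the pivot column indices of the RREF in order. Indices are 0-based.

pivot columns: 0, 1

pivot(0,0)=3: scale R0 → (1, 1/3, 1/3)
pivot(1,1)=1: scale R1 → (0, 1, 2)
  clear (0,1): R0 −= (1/3)R1 → (1, 0, -1/3)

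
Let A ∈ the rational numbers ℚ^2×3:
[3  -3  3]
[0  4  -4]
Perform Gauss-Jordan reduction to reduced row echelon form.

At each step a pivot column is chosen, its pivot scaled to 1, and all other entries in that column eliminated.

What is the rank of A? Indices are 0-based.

[1] R0 /= 3  ⇒  (1, -1, 1)
[2] R1 /= 4  ⇒  (0, 1, -1)
     R0 -= -1·R1  ⇒  (1, 0, 0)

rank = 2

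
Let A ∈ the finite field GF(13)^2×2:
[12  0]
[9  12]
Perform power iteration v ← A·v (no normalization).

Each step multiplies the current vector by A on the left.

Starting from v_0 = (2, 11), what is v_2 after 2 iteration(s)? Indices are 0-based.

v_0 = (2, 11).
v_1 = A·v_0 = (11, 7).
v_2 = A·v_1 = (2, 1).

v_2 = (2, 1)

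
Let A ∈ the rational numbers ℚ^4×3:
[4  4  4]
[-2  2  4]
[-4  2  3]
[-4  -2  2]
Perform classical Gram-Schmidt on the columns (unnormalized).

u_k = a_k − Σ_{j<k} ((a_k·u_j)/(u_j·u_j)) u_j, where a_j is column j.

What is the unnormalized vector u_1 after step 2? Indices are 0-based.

u_1 = (40/13, 32/13, 38/13, -14/13)

Step 1: u_0 = a_0 = (4, -2, -4, -4).
Step 2: u_1 = a_1 − (3/13)·u_0 = (40/13, 32/13, 38/13, -14/13).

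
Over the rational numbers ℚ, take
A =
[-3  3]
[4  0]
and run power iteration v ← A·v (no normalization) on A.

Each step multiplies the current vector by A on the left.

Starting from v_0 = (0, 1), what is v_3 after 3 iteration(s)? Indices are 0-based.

v_0 = (0, 1).
v_1 = A·v_0 = (3, 0).
v_2 = A·v_1 = (-9, 12).
v_3 = A·v_2 = (63, -36).

v_3 = (63, -36)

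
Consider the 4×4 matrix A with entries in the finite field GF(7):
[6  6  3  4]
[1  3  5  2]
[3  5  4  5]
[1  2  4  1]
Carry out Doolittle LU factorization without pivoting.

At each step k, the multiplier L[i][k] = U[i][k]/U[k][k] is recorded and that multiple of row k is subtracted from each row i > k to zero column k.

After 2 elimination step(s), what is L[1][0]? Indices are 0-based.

L[1][0] = 6

k=0: U[0][0]=6
  eliminate (1,0): mult=6, new row 1: (0, 2, 1, 6); set L[1][0]=6
  eliminate (2,0): mult=4, new row 2: (0, 2, 6, 3); set L[2][0]=4
  eliminate (3,0): mult=6, new row 3: (0, 1, 0, 5); set L[3][0]=6
k=1: U[1][1]=2
  eliminate (2,1): mult=1, new row 2: (0, 0, 5, 4); set L[2][1]=1
  eliminate (3,1): mult=4, new row 3: (0, 0, 3, 2); set L[3][1]=4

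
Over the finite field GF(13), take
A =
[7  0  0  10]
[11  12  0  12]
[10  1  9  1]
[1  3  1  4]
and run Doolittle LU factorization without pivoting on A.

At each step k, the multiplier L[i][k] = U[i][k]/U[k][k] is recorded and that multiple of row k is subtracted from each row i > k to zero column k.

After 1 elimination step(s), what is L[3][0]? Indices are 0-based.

Step 1: pivot at (0,0) is 7.
  row1 ← row1 − (9)·row0  ⇒  L[1][0]=9, U row1=(0, 12, 0, 0)
  row2 ← row2 − (7)·row0  ⇒  L[2][0]=7, U row2=(0, 1, 9, 9)
  row3 ← row3 − (2)·row0  ⇒  L[3][0]=2, U row3=(0, 3, 1, 10)

L[3][0] = 2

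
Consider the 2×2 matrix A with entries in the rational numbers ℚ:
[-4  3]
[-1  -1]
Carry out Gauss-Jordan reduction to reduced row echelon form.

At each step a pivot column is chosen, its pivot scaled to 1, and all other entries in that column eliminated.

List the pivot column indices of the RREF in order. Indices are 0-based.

pivot columns: 0, 1

pivot(0,0)=-4: scale R0 → (1, -3/4)
  clear (1,0): R1 −= (-1)R0 → (0, -7/4)
pivot(1,1)=-7/4: scale R1 → (0, 1)
  clear (0,1): R0 −= (-3/4)R1 → (1, 0)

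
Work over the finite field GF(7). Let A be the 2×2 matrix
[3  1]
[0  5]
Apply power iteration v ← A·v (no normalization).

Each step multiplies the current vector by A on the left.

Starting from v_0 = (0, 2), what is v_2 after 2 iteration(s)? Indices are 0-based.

v_2 = (2, 1)

v_0 = (0, 2).
v_1 = A·v_0 = (2, 3).
v_2 = A·v_1 = (2, 1).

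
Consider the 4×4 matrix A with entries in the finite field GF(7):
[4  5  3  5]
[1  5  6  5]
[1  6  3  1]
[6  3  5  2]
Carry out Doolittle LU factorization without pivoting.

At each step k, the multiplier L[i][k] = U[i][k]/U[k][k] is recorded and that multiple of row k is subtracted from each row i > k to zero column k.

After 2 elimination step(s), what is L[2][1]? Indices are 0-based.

L[2][1] = 5

[col 0] pivot 4
  R1 -= 2*R0 → (0, 2, 0, 2)  (L[1][0] := 2)
  R2 -= 2*R0 → (0, 3, 4, 5)  (L[2][0] := 2)
  R3 -= 5*R0 → (0, 6, 4, 5)  (L[3][0] := 5)
[col 1] pivot 2
  R2 -= 5*R1 → (0, 0, 4, 2)  (L[2][1] := 5)
  R3 -= 3*R1 → (0, 0, 4, 6)  (L[3][1] := 3)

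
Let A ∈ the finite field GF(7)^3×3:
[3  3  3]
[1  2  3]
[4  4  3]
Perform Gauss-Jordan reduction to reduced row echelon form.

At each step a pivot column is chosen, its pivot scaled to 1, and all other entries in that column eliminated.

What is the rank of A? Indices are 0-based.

rank = 3

pivot(0,0)=3: scale R0 → (1, 1, 1)
  clear (1,0): R1 −= (1)R0 → (0, 1, 2)
  clear (2,0): R2 −= (4)R0 → (0, 0, 6)
pivot(1,1)=1: scale R1 → (0, 1, 2)
  clear (0,1): R0 −= (1)R1 → (1, 0, 6)
pivot(2,2)=6: scale R2 → (0, 0, 1)
  clear (0,2): R0 −= (6)R2 → (1, 0, 0)
  clear (1,2): R1 −= (2)R2 → (0, 1, 0)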